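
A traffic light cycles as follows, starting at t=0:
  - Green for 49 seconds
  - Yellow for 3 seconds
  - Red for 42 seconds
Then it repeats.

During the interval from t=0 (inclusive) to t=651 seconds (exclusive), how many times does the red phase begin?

Cycle = 49+3+42 = 94s
red phase starts at t = k*94 + 52 for k=0,1,2,...
Need k*94+52 < 651 → k < 6.372
k ∈ {0, ..., 6} → 7 starts

Answer: 7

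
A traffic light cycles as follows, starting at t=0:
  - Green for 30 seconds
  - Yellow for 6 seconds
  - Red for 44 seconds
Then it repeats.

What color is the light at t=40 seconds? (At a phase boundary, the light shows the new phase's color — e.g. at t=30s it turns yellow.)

Answer: red

Derivation:
Cycle length = 30 + 6 + 44 = 80s
t = 40, phase_t = 40 mod 80 = 40
40 >= 36 → RED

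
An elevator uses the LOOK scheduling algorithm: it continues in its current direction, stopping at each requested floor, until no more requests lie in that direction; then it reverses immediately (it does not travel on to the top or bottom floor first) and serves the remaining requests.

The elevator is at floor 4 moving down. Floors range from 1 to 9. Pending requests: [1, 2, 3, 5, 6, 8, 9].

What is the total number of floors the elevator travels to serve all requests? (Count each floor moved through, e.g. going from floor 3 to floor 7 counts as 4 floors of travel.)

Answer: 11

Derivation:
Start at floor 4 moving down, LOOK stop order: [3, 2, 1, 5, 6, 8, 9]
  4 → 3: |3-4| = 1, total = 1
  3 → 2: |2-3| = 1, total = 2
  2 → 1: |1-2| = 1, total = 3
  1 → 5: |5-1| = 4, total = 7
  5 → 6: |6-5| = 1, total = 8
  6 → 8: |8-6| = 2, total = 10
  8 → 9: |9-8| = 1, total = 11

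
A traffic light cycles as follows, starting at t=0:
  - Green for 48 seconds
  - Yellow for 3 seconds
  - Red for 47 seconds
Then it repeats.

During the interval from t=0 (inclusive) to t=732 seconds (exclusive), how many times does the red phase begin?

Answer: 7

Derivation:
Cycle = 48+3+47 = 98s
red phase starts at t = k*98 + 51 for k=0,1,2,...
Need k*98+51 < 732 → k < 6.949
k ∈ {0, ..., 6} → 7 starts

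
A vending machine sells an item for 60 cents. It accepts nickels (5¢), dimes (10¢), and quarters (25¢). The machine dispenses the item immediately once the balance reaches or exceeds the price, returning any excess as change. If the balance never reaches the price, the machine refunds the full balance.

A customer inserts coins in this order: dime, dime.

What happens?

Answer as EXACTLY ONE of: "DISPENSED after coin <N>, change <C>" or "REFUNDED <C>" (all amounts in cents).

Price: 60¢
Coin 1 (dime, 10¢): balance = 10¢
Coin 2 (dime, 10¢): balance = 20¢
All coins inserted, balance 20¢ < price 60¢ → REFUND 20¢

Answer: REFUNDED 20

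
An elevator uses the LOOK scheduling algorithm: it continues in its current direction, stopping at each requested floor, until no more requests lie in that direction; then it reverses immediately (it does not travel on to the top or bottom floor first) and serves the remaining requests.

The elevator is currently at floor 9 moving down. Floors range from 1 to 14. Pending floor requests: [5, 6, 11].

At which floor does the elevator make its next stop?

Current floor: 9, direction: down
Requests above: [11]
Requests below: [5, 6]
Moving down and requests lie below → nearest below is max([5, 6]) = 6

Answer: 6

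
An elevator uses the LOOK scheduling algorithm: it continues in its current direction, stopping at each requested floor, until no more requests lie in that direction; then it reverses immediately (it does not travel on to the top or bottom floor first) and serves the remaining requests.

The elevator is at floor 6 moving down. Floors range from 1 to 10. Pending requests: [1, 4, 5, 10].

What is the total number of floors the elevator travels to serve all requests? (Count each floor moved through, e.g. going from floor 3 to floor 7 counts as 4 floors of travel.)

Answer: 14

Derivation:
Start at floor 6 moving down, LOOK stop order: [5, 4, 1, 10]
  6 → 5: |5-6| = 1, total = 1
  5 → 4: |4-5| = 1, total = 2
  4 → 1: |1-4| = 3, total = 5
  1 → 10: |10-1| = 9, total = 14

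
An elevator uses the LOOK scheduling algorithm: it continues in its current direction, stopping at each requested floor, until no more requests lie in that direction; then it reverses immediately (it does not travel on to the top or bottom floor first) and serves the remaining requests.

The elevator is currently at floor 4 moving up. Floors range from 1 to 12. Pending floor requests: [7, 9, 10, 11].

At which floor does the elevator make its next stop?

Answer: 7

Derivation:
Current floor: 4, direction: up
Requests above: [7, 9, 10, 11]
Requests below: []
Moving up and requests lie above → nearest above is min([7, 9, 10, 11]) = 7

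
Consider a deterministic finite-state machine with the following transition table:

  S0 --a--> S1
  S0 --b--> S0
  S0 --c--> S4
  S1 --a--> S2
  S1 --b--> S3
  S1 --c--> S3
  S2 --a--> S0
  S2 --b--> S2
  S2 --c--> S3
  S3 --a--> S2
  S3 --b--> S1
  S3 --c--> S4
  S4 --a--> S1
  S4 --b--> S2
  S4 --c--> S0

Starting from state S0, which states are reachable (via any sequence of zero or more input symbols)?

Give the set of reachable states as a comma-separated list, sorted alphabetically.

BFS from S0:
  visit S0: S0--a-->S1 (new), S0--b-->S0 (seen), S0--c-->S4 (new)
  visit S1: S1--a-->S2 (new), S1--b-->S3 (new), S1--c-->S3 (seen)
  visit S4: S4--a-->S1 (seen), S4--b-->S2 (seen), S4--c-->S0 (seen)
  visit S2: S2--a-->S0 (seen), S2--b-->S2 (seen), S2--c-->S3 (seen)
  visit S3: S3--a-->S2 (seen), S3--b-->S1 (seen), S3--c-->S4 (seen)

Answer: S0, S1, S2, S3, S4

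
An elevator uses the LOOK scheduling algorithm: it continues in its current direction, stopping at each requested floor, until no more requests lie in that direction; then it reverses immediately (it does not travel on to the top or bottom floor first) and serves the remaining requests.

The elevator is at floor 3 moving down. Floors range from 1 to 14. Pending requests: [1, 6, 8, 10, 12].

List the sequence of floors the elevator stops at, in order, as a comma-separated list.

Answer: 1, 6, 8, 10, 12

Derivation:
Current: 3, moving DOWN
Serve below first (descending): [1]
Then reverse, serve above (ascending): [6, 8, 10, 12]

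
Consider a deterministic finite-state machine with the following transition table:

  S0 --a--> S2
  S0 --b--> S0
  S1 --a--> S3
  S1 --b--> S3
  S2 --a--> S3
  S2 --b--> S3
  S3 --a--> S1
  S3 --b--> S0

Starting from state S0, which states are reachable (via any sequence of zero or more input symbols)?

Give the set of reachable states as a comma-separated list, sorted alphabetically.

Answer: S0, S1, S2, S3

Derivation:
BFS from S0:
  visit S0: S0--a-->S2 (new), S0--b-->S0 (seen)
  visit S2: S2--a-->S3 (new), S2--b-->S3 (seen)
  visit S3: S3--a-->S1 (new), S3--b-->S0 (seen)
  visit S1: S1--a-->S3 (seen), S1--b-->S3 (seen)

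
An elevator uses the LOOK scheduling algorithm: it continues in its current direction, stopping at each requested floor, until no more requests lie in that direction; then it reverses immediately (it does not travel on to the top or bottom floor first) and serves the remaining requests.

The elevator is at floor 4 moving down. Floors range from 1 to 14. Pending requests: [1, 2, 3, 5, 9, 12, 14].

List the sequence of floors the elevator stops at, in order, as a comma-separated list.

Answer: 3, 2, 1, 5, 9, 12, 14

Derivation:
Current: 4, moving DOWN
Serve below first (descending): [3, 2, 1]
Then reverse, serve above (ascending): [5, 9, 12, 14]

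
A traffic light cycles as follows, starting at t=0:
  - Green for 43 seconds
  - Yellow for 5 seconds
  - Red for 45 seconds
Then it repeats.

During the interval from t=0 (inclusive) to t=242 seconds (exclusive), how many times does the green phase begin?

Answer: 3

Derivation:
Cycle = 43+5+45 = 93s
green phase starts at t = k*93 + 0 for k=0,1,2,...
Need k*93+0 < 242 → k < 2.602
k ∈ {0, ..., 2} → 3 starts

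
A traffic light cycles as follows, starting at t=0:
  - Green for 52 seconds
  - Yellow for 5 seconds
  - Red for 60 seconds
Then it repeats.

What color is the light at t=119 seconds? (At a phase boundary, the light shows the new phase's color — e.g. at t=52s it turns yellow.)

Cycle length = 52 + 5 + 60 = 117s
t = 119, phase_t = 119 mod 117 = 2
2 < 52 (green end) → GREEN

Answer: green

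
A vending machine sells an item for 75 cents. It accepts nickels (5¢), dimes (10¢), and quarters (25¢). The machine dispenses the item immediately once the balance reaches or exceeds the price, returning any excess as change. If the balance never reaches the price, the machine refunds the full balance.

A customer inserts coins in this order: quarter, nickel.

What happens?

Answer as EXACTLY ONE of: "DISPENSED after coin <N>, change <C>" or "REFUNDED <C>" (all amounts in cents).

Price: 75¢
Coin 1 (quarter, 25¢): balance = 25¢
Coin 2 (nickel, 5¢): balance = 30¢
All coins inserted, balance 30¢ < price 75¢ → REFUND 30¢

Answer: REFUNDED 30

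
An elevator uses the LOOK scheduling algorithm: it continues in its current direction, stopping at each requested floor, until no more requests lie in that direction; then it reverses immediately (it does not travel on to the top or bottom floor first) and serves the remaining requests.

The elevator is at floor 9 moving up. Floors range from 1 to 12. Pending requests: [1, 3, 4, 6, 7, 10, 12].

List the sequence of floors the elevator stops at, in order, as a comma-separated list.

Current: 9, moving UP
Serve above first (ascending): [10, 12]
Then reverse, serve below (descending): [7, 6, 4, 3, 1]

Answer: 10, 12, 7, 6, 4, 3, 1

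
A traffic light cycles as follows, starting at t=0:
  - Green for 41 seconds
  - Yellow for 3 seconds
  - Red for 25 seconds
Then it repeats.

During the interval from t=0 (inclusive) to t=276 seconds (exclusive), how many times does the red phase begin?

Answer: 4

Derivation:
Cycle = 41+3+25 = 69s
red phase starts at t = k*69 + 44 for k=0,1,2,...
Need k*69+44 < 276 → k < 3.362
k ∈ {0, ..., 3} → 4 starts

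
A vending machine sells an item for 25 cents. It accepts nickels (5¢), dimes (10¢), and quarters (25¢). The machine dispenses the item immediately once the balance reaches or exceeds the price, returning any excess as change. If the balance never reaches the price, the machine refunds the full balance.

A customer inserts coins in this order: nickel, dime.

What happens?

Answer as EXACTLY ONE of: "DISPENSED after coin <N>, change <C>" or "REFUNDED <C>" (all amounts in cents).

Price: 25¢
Coin 1 (nickel, 5¢): balance = 5¢
Coin 2 (dime, 10¢): balance = 15¢
All coins inserted, balance 15¢ < price 25¢ → REFUND 15¢

Answer: REFUNDED 15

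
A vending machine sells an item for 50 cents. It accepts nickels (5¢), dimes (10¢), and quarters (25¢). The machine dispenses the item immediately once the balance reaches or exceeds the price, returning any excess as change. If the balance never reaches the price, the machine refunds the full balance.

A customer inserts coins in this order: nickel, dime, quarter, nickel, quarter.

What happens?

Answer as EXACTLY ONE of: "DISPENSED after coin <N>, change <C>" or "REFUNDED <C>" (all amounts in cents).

Answer: DISPENSED after coin 5, change 20

Derivation:
Price: 50¢
Coin 1 (nickel, 5¢): balance = 5¢
Coin 2 (dime, 10¢): balance = 15¢
Coin 3 (quarter, 25¢): balance = 40¢
Coin 4 (nickel, 5¢): balance = 45¢
Coin 5 (quarter, 25¢): balance = 70¢
  → balance >= price → DISPENSE, change = 70 - 50 = 20¢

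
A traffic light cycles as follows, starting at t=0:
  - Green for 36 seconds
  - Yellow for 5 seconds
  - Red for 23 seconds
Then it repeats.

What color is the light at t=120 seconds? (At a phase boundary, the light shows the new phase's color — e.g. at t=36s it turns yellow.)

Cycle length = 36 + 5 + 23 = 64s
t = 120, phase_t = 120 mod 64 = 56
56 >= 41 → RED

Answer: red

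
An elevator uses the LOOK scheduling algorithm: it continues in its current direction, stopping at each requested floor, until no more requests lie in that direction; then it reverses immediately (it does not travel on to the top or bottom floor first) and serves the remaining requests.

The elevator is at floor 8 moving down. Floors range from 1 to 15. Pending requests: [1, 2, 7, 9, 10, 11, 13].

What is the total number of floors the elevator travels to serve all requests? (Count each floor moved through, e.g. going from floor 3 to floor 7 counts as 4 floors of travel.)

Answer: 19

Derivation:
Start at floor 8 moving down, LOOK stop order: [7, 2, 1, 9, 10, 11, 13]
  8 → 7: |7-8| = 1, total = 1
  7 → 2: |2-7| = 5, total = 6
  2 → 1: |1-2| = 1, total = 7
  1 → 9: |9-1| = 8, total = 15
  9 → 10: |10-9| = 1, total = 16
  10 → 11: |11-10| = 1, total = 17
  11 → 13: |13-11| = 2, total = 19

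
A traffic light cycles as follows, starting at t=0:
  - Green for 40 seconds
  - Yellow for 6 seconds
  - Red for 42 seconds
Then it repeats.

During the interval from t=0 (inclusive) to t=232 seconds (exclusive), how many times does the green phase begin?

Answer: 3

Derivation:
Cycle = 40+6+42 = 88s
green phase starts at t = k*88 + 0 for k=0,1,2,...
Need k*88+0 < 232 → k < 2.636
k ∈ {0, ..., 2} → 3 starts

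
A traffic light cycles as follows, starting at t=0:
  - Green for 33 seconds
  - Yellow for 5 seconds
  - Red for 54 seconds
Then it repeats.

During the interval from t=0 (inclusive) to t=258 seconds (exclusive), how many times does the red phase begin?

Cycle = 33+5+54 = 92s
red phase starts at t = k*92 + 38 for k=0,1,2,...
Need k*92+38 < 258 → k < 2.391
k ∈ {0, ..., 2} → 3 starts

Answer: 3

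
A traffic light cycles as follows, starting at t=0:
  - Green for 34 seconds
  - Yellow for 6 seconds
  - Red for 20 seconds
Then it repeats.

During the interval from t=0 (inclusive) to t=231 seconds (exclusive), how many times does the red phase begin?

Answer: 4

Derivation:
Cycle = 34+6+20 = 60s
red phase starts at t = k*60 + 40 for k=0,1,2,...
Need k*60+40 < 231 → k < 3.183
k ∈ {0, ..., 3} → 4 starts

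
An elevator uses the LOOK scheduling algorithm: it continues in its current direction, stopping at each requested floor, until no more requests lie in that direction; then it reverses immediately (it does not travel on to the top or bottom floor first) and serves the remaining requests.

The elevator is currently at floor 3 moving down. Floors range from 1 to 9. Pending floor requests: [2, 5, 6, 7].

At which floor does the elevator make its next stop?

Answer: 2

Derivation:
Current floor: 3, direction: down
Requests above: [5, 6, 7]
Requests below: [2]
Moving down and requests lie below → nearest below is max([2]) = 2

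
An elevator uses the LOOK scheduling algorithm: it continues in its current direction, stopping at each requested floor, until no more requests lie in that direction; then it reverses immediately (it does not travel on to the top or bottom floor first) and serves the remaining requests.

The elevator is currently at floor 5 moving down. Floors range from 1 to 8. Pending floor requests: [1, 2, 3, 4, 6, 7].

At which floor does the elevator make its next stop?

Current floor: 5, direction: down
Requests above: [6, 7]
Requests below: [1, 2, 3, 4]
Moving down and requests lie below → nearest below is max([1, 2, 3, 4]) = 4

Answer: 4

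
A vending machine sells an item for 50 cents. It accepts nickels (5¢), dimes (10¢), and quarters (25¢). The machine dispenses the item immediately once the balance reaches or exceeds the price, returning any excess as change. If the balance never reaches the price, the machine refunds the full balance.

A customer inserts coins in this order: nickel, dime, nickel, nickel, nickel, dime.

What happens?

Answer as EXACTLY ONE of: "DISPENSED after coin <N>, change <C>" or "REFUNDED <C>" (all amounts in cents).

Answer: REFUNDED 40

Derivation:
Price: 50¢
Coin 1 (nickel, 5¢): balance = 5¢
Coin 2 (dime, 10¢): balance = 15¢
Coin 3 (nickel, 5¢): balance = 20¢
Coin 4 (nickel, 5¢): balance = 25¢
Coin 5 (nickel, 5¢): balance = 30¢
Coin 6 (dime, 10¢): balance = 40¢
All coins inserted, balance 40¢ < price 50¢ → REFUND 40¢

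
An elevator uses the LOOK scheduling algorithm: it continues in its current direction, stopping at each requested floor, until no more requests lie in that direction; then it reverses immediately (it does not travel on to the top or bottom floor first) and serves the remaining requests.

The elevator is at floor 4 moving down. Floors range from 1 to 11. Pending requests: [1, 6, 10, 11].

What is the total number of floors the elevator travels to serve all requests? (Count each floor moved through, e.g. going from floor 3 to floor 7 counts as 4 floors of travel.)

Answer: 13

Derivation:
Start at floor 4 moving down, LOOK stop order: [1, 6, 10, 11]
  4 → 1: |1-4| = 3, total = 3
  1 → 6: |6-1| = 5, total = 8
  6 → 10: |10-6| = 4, total = 12
  10 → 11: |11-10| = 1, total = 13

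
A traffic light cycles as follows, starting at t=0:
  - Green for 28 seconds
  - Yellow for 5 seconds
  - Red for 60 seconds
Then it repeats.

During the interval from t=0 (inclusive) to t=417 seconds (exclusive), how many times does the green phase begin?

Cycle = 28+5+60 = 93s
green phase starts at t = k*93 + 0 for k=0,1,2,...
Need k*93+0 < 417 → k < 4.484
k ∈ {0, ..., 4} → 5 starts

Answer: 5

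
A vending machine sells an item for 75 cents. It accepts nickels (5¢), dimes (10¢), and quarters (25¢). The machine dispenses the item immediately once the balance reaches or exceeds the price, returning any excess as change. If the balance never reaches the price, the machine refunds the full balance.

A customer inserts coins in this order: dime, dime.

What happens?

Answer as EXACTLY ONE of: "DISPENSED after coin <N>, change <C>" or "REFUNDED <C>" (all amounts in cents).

Answer: REFUNDED 20

Derivation:
Price: 75¢
Coin 1 (dime, 10¢): balance = 10¢
Coin 2 (dime, 10¢): balance = 20¢
All coins inserted, balance 20¢ < price 75¢ → REFUND 20¢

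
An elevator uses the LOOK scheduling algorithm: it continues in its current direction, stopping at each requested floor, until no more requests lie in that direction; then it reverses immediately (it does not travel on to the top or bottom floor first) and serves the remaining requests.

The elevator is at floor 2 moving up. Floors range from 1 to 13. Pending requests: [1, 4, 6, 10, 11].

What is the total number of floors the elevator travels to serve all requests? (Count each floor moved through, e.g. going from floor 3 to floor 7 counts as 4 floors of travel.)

Start at floor 2 moving up, LOOK stop order: [4, 6, 10, 11, 1]
  2 → 4: |4-2| = 2, total = 2
  4 → 6: |6-4| = 2, total = 4
  6 → 10: |10-6| = 4, total = 8
  10 → 11: |11-10| = 1, total = 9
  11 → 1: |1-11| = 10, total = 19

Answer: 19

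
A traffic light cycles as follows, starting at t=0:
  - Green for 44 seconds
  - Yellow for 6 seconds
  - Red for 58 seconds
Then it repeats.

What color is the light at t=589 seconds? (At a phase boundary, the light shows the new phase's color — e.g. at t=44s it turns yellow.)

Cycle length = 44 + 6 + 58 = 108s
t = 589, phase_t = 589 mod 108 = 49
44 <= 49 < 50 (yellow end) → YELLOW

Answer: yellow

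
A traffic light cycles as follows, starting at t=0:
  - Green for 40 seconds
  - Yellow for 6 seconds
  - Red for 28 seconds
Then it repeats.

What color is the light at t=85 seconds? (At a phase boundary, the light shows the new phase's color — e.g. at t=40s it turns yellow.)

Answer: green

Derivation:
Cycle length = 40 + 6 + 28 = 74s
t = 85, phase_t = 85 mod 74 = 11
11 < 40 (green end) → GREEN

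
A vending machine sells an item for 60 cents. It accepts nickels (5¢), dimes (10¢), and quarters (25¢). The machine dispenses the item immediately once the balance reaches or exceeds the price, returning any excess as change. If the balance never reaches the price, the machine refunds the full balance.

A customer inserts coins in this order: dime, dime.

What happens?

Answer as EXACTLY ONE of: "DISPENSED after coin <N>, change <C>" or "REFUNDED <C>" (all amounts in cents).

Price: 60¢
Coin 1 (dime, 10¢): balance = 10¢
Coin 2 (dime, 10¢): balance = 20¢
All coins inserted, balance 20¢ < price 60¢ → REFUND 20¢

Answer: REFUNDED 20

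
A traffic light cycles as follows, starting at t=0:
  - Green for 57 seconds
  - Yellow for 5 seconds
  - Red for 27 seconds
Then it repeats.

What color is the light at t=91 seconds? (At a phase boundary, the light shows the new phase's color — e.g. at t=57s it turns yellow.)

Answer: green

Derivation:
Cycle length = 57 + 5 + 27 = 89s
t = 91, phase_t = 91 mod 89 = 2
2 < 57 (green end) → GREEN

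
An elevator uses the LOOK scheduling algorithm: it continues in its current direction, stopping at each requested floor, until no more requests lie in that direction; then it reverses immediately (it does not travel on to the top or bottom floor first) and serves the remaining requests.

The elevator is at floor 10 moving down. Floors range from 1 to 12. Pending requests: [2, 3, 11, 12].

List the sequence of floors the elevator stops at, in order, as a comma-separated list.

Current: 10, moving DOWN
Serve below first (descending): [3, 2]
Then reverse, serve above (ascending): [11, 12]

Answer: 3, 2, 11, 12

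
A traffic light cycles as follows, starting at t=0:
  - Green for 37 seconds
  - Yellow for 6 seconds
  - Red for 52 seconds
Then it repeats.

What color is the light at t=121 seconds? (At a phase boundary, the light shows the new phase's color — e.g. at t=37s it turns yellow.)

Cycle length = 37 + 6 + 52 = 95s
t = 121, phase_t = 121 mod 95 = 26
26 < 37 (green end) → GREEN

Answer: green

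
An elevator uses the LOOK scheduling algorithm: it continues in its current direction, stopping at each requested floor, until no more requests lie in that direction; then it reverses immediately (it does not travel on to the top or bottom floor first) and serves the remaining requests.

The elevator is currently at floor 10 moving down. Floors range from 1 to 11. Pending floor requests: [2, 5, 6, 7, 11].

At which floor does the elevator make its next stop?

Answer: 7

Derivation:
Current floor: 10, direction: down
Requests above: [11]
Requests below: [2, 5, 6, 7]
Moving down and requests lie below → nearest below is max([2, 5, 6, 7]) = 7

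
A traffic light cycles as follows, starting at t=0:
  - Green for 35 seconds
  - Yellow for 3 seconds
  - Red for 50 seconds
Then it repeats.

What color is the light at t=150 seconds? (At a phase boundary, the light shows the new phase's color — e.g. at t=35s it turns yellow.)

Cycle length = 35 + 3 + 50 = 88s
t = 150, phase_t = 150 mod 88 = 62
62 >= 38 → RED

Answer: red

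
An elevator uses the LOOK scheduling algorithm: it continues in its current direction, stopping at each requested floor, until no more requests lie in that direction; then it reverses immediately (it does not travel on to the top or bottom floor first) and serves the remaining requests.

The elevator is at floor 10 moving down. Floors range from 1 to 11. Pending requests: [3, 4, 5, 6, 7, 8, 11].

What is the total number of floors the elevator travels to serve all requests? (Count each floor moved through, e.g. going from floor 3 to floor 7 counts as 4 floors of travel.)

Answer: 15

Derivation:
Start at floor 10 moving down, LOOK stop order: [8, 7, 6, 5, 4, 3, 11]
  10 → 8: |8-10| = 2, total = 2
  8 → 7: |7-8| = 1, total = 3
  7 → 6: |6-7| = 1, total = 4
  6 → 5: |5-6| = 1, total = 5
  5 → 4: |4-5| = 1, total = 6
  4 → 3: |3-4| = 1, total = 7
  3 → 11: |11-3| = 8, total = 15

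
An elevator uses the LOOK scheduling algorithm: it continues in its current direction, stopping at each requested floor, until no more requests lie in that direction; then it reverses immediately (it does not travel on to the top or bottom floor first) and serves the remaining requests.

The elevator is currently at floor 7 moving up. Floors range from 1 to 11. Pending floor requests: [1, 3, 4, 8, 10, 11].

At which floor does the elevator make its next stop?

Current floor: 7, direction: up
Requests above: [8, 10, 11]
Requests below: [1, 3, 4]
Moving up and requests lie above → nearest above is min([8, 10, 11]) = 8

Answer: 8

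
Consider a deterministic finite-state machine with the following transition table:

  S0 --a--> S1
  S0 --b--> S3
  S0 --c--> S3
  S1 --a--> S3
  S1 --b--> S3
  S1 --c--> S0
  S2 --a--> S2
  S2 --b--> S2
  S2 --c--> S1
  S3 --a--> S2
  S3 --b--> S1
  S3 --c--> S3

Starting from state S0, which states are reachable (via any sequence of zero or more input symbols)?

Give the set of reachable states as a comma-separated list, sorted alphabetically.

Answer: S0, S1, S2, S3

Derivation:
BFS from S0:
  visit S0: S0--a-->S1 (new), S0--b-->S3 (new), S0--c-->S3 (seen)
  visit S1: S1--a-->S3 (seen), S1--b-->S3 (seen), S1--c-->S0 (seen)
  visit S3: S3--a-->S2 (new), S3--b-->S1 (seen), S3--c-->S3 (seen)
  visit S2: S2--a-->S2 (seen), S2--b-->S2 (seen), S2--c-->S1 (seen)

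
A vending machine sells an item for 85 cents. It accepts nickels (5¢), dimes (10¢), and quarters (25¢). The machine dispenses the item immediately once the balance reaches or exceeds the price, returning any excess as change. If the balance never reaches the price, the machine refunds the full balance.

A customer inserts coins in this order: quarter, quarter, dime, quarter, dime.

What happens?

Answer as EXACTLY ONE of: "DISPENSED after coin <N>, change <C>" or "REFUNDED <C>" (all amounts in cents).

Answer: DISPENSED after coin 4, change 0

Derivation:
Price: 85¢
Coin 1 (quarter, 25¢): balance = 25¢
Coin 2 (quarter, 25¢): balance = 50¢
Coin 3 (dime, 10¢): balance = 60¢
Coin 4 (quarter, 25¢): balance = 85¢
  → balance >= price → DISPENSE, change = 85 - 85 = 0¢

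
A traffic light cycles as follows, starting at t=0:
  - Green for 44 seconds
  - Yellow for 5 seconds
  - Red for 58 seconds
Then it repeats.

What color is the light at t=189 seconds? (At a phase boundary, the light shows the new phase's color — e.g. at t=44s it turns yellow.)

Answer: red

Derivation:
Cycle length = 44 + 5 + 58 = 107s
t = 189, phase_t = 189 mod 107 = 82
82 >= 49 → RED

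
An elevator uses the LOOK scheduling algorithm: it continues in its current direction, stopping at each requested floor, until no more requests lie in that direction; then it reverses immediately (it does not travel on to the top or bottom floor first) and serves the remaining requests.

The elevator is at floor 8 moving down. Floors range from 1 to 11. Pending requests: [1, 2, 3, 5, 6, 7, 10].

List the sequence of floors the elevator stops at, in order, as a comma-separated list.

Answer: 7, 6, 5, 3, 2, 1, 10

Derivation:
Current: 8, moving DOWN
Serve below first (descending): [7, 6, 5, 3, 2, 1]
Then reverse, serve above (ascending): [10]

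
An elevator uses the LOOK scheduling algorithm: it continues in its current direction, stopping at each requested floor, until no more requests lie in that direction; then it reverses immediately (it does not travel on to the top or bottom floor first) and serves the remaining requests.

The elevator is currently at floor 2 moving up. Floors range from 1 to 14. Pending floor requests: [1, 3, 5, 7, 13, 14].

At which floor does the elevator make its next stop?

Current floor: 2, direction: up
Requests above: [3, 5, 7, 13, 14]
Requests below: [1]
Moving up and requests lie above → nearest above is min([3, 5, 7, 13, 14]) = 3

Answer: 3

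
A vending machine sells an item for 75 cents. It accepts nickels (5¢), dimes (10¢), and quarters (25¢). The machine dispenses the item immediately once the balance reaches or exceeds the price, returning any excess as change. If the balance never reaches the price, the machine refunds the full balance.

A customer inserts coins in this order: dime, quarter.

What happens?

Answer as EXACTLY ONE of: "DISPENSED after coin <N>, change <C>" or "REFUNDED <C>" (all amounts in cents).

Price: 75¢
Coin 1 (dime, 10¢): balance = 10¢
Coin 2 (quarter, 25¢): balance = 35¢
All coins inserted, balance 35¢ < price 75¢ → REFUND 35¢

Answer: REFUNDED 35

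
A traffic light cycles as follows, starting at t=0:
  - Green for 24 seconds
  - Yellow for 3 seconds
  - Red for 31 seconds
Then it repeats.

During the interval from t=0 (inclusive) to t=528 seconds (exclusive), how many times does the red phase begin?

Answer: 9

Derivation:
Cycle = 24+3+31 = 58s
red phase starts at t = k*58 + 27 for k=0,1,2,...
Need k*58+27 < 528 → k < 8.638
k ∈ {0, ..., 8} → 9 starts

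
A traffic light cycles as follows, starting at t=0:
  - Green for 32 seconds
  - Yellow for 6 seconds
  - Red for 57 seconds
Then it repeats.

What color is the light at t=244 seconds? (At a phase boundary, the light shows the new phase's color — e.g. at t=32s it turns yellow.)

Answer: red

Derivation:
Cycle length = 32 + 6 + 57 = 95s
t = 244, phase_t = 244 mod 95 = 54
54 >= 38 → RED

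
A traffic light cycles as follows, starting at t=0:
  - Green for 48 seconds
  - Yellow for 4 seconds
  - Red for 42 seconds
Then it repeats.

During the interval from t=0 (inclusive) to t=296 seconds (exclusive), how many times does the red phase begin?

Answer: 3

Derivation:
Cycle = 48+4+42 = 94s
red phase starts at t = k*94 + 52 for k=0,1,2,...
Need k*94+52 < 296 → k < 2.596
k ∈ {0, ..., 2} → 3 starts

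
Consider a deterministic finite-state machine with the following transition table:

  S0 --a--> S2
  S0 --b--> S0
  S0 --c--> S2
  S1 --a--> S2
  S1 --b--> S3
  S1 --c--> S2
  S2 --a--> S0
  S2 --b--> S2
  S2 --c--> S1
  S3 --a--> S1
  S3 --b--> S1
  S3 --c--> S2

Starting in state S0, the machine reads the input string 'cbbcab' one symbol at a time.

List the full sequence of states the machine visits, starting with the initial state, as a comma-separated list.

Answer: S0, S2, S2, S2, S1, S2, S2

Derivation:
Start: S0
  read 'c': S0 --c--> S2
  read 'b': S2 --b--> S2
  read 'b': S2 --b--> S2
  read 'c': S2 --c--> S1
  read 'a': S1 --a--> S2
  read 'b': S2 --b--> S2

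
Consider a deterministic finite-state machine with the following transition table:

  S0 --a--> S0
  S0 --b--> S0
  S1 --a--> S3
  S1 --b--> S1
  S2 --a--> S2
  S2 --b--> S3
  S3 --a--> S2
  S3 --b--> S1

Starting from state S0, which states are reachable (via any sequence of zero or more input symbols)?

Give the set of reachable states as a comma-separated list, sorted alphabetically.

BFS from S0:
  visit S0: S0--a-->S0 (seen), S0--b-->S0 (seen)

Answer: S0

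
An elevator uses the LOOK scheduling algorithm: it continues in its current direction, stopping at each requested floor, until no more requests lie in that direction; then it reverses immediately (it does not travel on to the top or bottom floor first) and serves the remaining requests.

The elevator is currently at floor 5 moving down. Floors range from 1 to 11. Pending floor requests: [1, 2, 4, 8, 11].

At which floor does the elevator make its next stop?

Answer: 4

Derivation:
Current floor: 5, direction: down
Requests above: [8, 11]
Requests below: [1, 2, 4]
Moving down and requests lie below → nearest below is max([1, 2, 4]) = 4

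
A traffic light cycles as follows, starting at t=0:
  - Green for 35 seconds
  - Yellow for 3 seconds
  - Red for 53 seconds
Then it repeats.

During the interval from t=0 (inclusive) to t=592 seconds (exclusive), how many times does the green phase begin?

Answer: 7

Derivation:
Cycle = 35+3+53 = 91s
green phase starts at t = k*91 + 0 for k=0,1,2,...
Need k*91+0 < 592 → k < 6.505
k ∈ {0, ..., 6} → 7 starts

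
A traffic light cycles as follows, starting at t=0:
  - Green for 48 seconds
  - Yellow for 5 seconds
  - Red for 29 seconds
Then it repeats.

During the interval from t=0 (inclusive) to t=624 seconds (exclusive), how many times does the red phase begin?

Answer: 7

Derivation:
Cycle = 48+5+29 = 82s
red phase starts at t = k*82 + 53 for k=0,1,2,...
Need k*82+53 < 624 → k < 6.963
k ∈ {0, ..., 6} → 7 starts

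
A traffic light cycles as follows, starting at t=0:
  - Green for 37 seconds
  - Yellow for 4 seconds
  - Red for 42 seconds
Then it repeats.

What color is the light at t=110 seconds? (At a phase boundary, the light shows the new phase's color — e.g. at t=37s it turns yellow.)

Cycle length = 37 + 4 + 42 = 83s
t = 110, phase_t = 110 mod 83 = 27
27 < 37 (green end) → GREEN

Answer: green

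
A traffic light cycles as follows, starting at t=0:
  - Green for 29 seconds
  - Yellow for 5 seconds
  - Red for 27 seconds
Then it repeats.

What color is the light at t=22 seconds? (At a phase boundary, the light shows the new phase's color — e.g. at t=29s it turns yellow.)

Cycle length = 29 + 5 + 27 = 61s
t = 22, phase_t = 22 mod 61 = 22
22 < 29 (green end) → GREEN

Answer: green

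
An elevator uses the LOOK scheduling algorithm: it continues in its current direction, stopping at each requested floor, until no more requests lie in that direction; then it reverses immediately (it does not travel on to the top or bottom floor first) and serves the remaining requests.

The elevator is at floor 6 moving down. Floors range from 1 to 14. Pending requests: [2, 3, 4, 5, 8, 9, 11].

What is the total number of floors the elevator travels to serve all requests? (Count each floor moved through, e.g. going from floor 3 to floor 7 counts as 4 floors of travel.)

Answer: 13

Derivation:
Start at floor 6 moving down, LOOK stop order: [5, 4, 3, 2, 8, 9, 11]
  6 → 5: |5-6| = 1, total = 1
  5 → 4: |4-5| = 1, total = 2
  4 → 3: |3-4| = 1, total = 3
  3 → 2: |2-3| = 1, total = 4
  2 → 8: |8-2| = 6, total = 10
  8 → 9: |9-8| = 1, total = 11
  9 → 11: |11-9| = 2, total = 13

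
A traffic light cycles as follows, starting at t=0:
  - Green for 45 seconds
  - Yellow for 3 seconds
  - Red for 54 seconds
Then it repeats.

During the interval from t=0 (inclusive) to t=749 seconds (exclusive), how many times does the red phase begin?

Cycle = 45+3+54 = 102s
red phase starts at t = k*102 + 48 for k=0,1,2,...
Need k*102+48 < 749 → k < 6.873
k ∈ {0, ..., 6} → 7 starts

Answer: 7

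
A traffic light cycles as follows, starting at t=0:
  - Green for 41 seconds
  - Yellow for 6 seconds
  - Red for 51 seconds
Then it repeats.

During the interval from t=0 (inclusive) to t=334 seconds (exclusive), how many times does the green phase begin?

Cycle = 41+6+51 = 98s
green phase starts at t = k*98 + 0 for k=0,1,2,...
Need k*98+0 < 334 → k < 3.408
k ∈ {0, ..., 3} → 4 starts

Answer: 4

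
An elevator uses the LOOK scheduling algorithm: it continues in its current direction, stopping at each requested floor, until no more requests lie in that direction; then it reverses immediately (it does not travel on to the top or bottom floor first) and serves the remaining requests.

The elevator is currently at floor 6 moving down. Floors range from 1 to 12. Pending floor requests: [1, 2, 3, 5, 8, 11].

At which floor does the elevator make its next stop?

Answer: 5

Derivation:
Current floor: 6, direction: down
Requests above: [8, 11]
Requests below: [1, 2, 3, 5]
Moving down and requests lie below → nearest below is max([1, 2, 3, 5]) = 5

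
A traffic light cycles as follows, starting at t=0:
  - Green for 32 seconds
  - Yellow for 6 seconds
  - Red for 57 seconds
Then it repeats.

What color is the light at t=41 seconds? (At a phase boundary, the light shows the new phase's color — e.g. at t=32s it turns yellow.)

Cycle length = 32 + 6 + 57 = 95s
t = 41, phase_t = 41 mod 95 = 41
41 >= 38 → RED

Answer: red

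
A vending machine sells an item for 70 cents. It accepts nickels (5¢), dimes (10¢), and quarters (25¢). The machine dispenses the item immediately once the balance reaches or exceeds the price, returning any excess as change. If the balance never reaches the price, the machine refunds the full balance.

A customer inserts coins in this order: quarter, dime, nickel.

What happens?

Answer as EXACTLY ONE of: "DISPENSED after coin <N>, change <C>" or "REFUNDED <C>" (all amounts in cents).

Answer: REFUNDED 40

Derivation:
Price: 70¢
Coin 1 (quarter, 25¢): balance = 25¢
Coin 2 (dime, 10¢): balance = 35¢
Coin 3 (nickel, 5¢): balance = 40¢
All coins inserted, balance 40¢ < price 70¢ → REFUND 40¢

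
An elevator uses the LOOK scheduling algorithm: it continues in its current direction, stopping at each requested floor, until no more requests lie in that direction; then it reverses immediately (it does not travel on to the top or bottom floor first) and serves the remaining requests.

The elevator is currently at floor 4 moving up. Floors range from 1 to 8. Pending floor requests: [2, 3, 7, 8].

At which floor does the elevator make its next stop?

Answer: 7

Derivation:
Current floor: 4, direction: up
Requests above: [7, 8]
Requests below: [2, 3]
Moving up and requests lie above → nearest above is min([7, 8]) = 7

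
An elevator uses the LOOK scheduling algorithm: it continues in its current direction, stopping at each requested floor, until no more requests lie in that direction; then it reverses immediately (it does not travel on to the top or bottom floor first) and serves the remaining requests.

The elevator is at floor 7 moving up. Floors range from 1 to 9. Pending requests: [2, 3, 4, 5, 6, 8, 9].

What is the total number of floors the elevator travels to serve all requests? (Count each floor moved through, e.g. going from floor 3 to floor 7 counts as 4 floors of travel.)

Start at floor 7 moving up, LOOK stop order: [8, 9, 6, 5, 4, 3, 2]
  7 → 8: |8-7| = 1, total = 1
  8 → 9: |9-8| = 1, total = 2
  9 → 6: |6-9| = 3, total = 5
  6 → 5: |5-6| = 1, total = 6
  5 → 4: |4-5| = 1, total = 7
  4 → 3: |3-4| = 1, total = 8
  3 → 2: |2-3| = 1, total = 9

Answer: 9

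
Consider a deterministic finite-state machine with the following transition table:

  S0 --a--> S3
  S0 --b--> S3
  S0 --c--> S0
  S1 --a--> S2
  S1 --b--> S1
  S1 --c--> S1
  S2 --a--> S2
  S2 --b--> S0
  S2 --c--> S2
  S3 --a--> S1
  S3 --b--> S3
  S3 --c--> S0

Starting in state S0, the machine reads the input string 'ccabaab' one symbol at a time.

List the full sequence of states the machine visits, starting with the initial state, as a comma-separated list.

Start: S0
  read 'c': S0 --c--> S0
  read 'c': S0 --c--> S0
  read 'a': S0 --a--> S3
  read 'b': S3 --b--> S3
  read 'a': S3 --a--> S1
  read 'a': S1 --a--> S2
  read 'b': S2 --b--> S0

Answer: S0, S0, S0, S3, S3, S1, S2, S0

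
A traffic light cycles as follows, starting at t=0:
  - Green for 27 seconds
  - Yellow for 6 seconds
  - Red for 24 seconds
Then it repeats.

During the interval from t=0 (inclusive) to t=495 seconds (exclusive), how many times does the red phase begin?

Answer: 9

Derivation:
Cycle = 27+6+24 = 57s
red phase starts at t = k*57 + 33 for k=0,1,2,...
Need k*57+33 < 495 → k < 8.105
k ∈ {0, ..., 8} → 9 starts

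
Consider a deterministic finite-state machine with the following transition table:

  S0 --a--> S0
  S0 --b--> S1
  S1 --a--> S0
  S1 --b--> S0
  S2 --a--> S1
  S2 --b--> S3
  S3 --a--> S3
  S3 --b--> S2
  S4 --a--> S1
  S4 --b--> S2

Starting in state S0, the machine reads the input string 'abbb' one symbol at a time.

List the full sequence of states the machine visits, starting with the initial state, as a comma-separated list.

Start: S0
  read 'a': S0 --a--> S0
  read 'b': S0 --b--> S1
  read 'b': S1 --b--> S0
  read 'b': S0 --b--> S1

Answer: S0, S0, S1, S0, S1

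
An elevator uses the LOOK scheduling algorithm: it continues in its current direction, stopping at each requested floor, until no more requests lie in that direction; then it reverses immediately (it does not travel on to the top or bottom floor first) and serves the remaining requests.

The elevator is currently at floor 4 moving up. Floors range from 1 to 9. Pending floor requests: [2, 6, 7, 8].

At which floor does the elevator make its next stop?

Current floor: 4, direction: up
Requests above: [6, 7, 8]
Requests below: [2]
Moving up and requests lie above → nearest above is min([6, 7, 8]) = 6

Answer: 6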